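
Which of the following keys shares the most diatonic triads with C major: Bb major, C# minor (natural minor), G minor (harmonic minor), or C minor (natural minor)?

Bb major

Triads of C major: C (I), Dm (ii), Em (iii), F (IV), G (V), Am (vi), Bdim (vii°).
Bb major shares 2: Dm, F.
C# minor (natural minor) shares 0: none.
G minor (harmonic minor) shares 0: none.
C minor (natural minor) shares 0: none.
The most common triads (2) are shared with Bb major.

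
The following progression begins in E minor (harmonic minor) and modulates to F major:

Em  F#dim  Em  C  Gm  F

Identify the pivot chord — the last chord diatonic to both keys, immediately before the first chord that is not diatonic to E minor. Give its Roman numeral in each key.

C — VI in E minor, V in F major

Chords diatonic to E minor: Em, F#dim, Gaug, Am, B, C, D#dim.
Reading the progression, the first chord not in that set is Gm, so the modulation leaves E minor there.
The chord immediately before Gm is C, which is diatonic to both keys: VI in E minor and V in F major.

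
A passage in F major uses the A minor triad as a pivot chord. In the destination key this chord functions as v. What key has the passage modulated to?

The numeral v denotes a minor triad on scale degree 5. With A on degree 5, the tonic of the new key is D.
Degree 5 carries a minor triad in natural-minor keys, so the destination is D minor.
Check: the diatonic triads of D minor (natural minor) are Dm (i), Edim (ii°), F (III), Gm (iv), Am (v), B♭ (VI), C (VII) — A minor is indeed v.

D minor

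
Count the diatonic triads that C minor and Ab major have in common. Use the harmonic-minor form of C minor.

Diatonic triads of C minor (harmonic minor): Cm (i), Ddim (ii°), Ebaug (III+), Fm (iv), G (V), Ab (VI), Bdim (vii°).
Diatonic triads of Ab major: Ab (I), Bbm (ii), Cm (iii), Db (IV), Eb (V), Fm (vi), Gdim (vii°).
Matching root and quality in both lists: Cm, Fm, Ab.
That gives 3 common triads.

3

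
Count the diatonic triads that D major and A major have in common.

4

Diatonic triads of D major: D (I), Em (ii), F#m (iii), G (IV), A (V), Bm (vi), C#dim (vii°).
Diatonic triads of A major: A (I), Bm (ii), C#m (iii), D (IV), E (V), F#m (vi), G#dim (vii°).
Matching root and quality in both lists: D, F#m, A, Bm.
That gives 4 common triads.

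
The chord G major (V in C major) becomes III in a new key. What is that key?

The numeral III denotes a major triad on scale degree 3. With G on degree 3, the tonic of the new key is E.
Degree 3 carries a major triad in natural-minor keys, so the destination is E minor.
Check: the diatonic triads of E minor (natural minor) are Em (i), F#dim (ii°), G (III), Am (iv), Bm (v), C (VI), D (VII) — G major is indeed III.

E minor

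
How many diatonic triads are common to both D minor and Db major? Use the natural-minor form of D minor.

0

Diatonic triads of D minor (natural minor): D minor (i), E diminished (ii°), F major (III), G minor (iv), A minor (v), Bb major (VI), C major (VII).
Diatonic triads of Db major: Db major (I), Eb minor (ii), F minor (iii), Gb major (IV), Ab major (V), Bb minor (vi), C diminished (vii°).
No triad has the same root and quality in both keys.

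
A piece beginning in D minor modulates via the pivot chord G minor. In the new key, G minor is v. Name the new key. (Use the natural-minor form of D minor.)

The numeral v denotes a minor triad on scale degree 5. With G on degree 5, the tonic of the new key is C.
Degree 5 carries a minor triad in natural-minor keys, so the destination is C minor.
Check: the diatonic triads of C minor (natural minor) are Cm (i), Ddim (ii°), E♭ (III), Fm (iv), Gm (v), A♭ (VI), B♭ (VII) — G minor is indeed v.

C minor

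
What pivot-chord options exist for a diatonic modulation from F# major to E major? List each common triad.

G#m, B

Triads in F# major: F# (I), G#m (ii), A#m (iii), B (IV), C# (V), D#m (vi), E#dim (vii°).
Triads in E major: E (I), F#m (ii), G#m (iii), A (IV), B (V), C#m (vi), D#dim (vii°).
Shared triads with their functions: G#m (ii in F# major, iii in E major); B (IV in F# major, V in E major).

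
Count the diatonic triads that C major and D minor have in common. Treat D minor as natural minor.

Diatonic triads of C major: C (I), Dm (ii), Em (iii), F (IV), G (V), Am (vi), Bdim (vii°).
Diatonic triads of D minor (natural minor): Dm (i), Edim (ii°), F (III), Gm (iv), Am (v), B♭ (VI), C (VII).
Matching root and quality in both lists: C, Dm, F, Am.
That gives 4 common triads.

4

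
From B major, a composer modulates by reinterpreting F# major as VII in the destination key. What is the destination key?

The numeral VII denotes a major triad on scale degree 7. With F# on degree 7, the tonic of the new key is G#.
Degree 7 carries a major triad in natural-minor keys, so the destination is G# minor.
Check: the diatonic triads of G# minor (natural minor) are G#m (i), A#dim (ii°), B (III), C#m (iv), D#m (v), E (VI), F# (VII) — F# major is indeed VII.

G# minor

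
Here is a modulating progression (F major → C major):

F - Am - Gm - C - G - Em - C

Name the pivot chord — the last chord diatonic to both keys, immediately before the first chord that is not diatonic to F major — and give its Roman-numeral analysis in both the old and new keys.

Chords diatonic to F major: F, Gm, Am, Bb, C, Dm, Edim.
Reading the progression, the first chord not in that set is G, so the modulation leaves F major there.
The chord immediately before G is C, which is diatonic to both keys: V in F major and I in C major.

C — V in F major, I in C major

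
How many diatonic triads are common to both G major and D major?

4

Diatonic triads of G major: G major (I), A minor (ii), B minor (iii), C major (IV), D major (V), E minor (vi), F# diminished (vii°).
Diatonic triads of D major: D major (I), E minor (ii), F# minor (iii), G major (IV), A major (V), B minor (vi), C# diminished (vii°).
Matching root and quality in both lists: G major, B minor, D major, E minor.
That gives 4 common triads.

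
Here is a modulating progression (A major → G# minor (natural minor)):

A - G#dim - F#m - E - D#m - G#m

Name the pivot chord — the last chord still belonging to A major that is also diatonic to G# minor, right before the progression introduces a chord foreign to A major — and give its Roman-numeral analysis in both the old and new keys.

Chords diatonic to A major: A, Bm, C#m, D, E, F#m, G#dim.
Reading the progression, the first chord not in that set is D#m, so the modulation leaves A major there.
The chord immediately before D#m is E, which is diatonic to both keys: V in A major and VI in G# minor.

E — V in A major, VI in G# minor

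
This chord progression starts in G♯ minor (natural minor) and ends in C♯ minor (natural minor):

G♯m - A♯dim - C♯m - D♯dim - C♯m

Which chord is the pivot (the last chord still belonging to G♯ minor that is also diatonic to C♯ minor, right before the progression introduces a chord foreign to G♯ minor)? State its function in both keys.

Chords diatonic to G♯ minor: G♯m, A♯dim, B, C♯m, D♯m, E, F♯.
Reading the progression, the first chord not in that set is D♯dim, so the modulation leaves G♯ minor there.
The chord immediately before D♯dim is C♯m, which is diatonic to both keys: iv in G♯ minor and i in C♯ minor.

C♯m — iv in G♯ minor, i in C♯ minor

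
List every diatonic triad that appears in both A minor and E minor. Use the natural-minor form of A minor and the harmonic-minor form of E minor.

Triads in A minor (natural minor): Am (i), Bdim (ii°), C (III), Dm (iv), Em (v), F (VI), G (VII).
Triads in E minor (harmonic minor): Em (i), F#dim (ii°), Gaug (III+), Am (iv), B (V), C (VI), D#dim (vii°).
Shared triads with their functions: Am (i in A minor, iv in E minor); C (III in A minor, VI in E minor); Em (v in A minor, i in E minor).

Am, C, Em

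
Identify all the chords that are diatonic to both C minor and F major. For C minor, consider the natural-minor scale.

Gm, Bb

Triads in C minor (natural minor): C minor (i), D diminished (ii°), Eb major (III), F minor (iv), G minor (v), Ab major (VI), Bb major (VII).
Triads in F major: F major (I), G minor (ii), A minor (iii), Bb major (IV), C major (V), D minor (vi), E diminished (vii°).
Shared triads with their functions: G minor (v in C minor, ii in F major); Bb major (VII in C minor, IV in F major).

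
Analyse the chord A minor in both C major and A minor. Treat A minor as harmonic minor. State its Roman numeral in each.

The scale of C major is C D E F G A B; A is degree 6, and the triad built there (A-C-E) is minor, so it is vi.
The scale of A minor (harmonic minor) is A B C D E F G♯; A is degree 1, and the triad built there (A-C-E) is minor, so it is i.

vi in C major; i in A minor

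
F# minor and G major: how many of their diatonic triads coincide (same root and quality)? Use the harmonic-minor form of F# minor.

2

Diatonic triads of F# minor (harmonic minor): F# minor (i), G# diminished (ii°), A augmented (III+), B minor (iv), C# major (V), D major (VI), E# diminished (vii°).
Diatonic triads of G major: G major (I), A minor (ii), B minor (iii), C major (IV), D major (V), E minor (vi), F# diminished (vii°).
Matching root and quality in both lists: B minor, D major.
That gives 2 common triads.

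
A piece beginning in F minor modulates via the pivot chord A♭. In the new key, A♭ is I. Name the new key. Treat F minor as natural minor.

The numeral I denotes a major triad on scale degree 1. With A♭ on degree 1, the tonic of the new key is A♭.
Degree 1 carries a major triad in major keys, so the destination is A♭ major.
Check: the diatonic triads of A♭ major are A♭ (I), B♭m (ii), Cm (iii), D♭ (IV), E♭ (V), Fm (vi), Gdim (vii°) — A♭ is indeed I.

A♭ major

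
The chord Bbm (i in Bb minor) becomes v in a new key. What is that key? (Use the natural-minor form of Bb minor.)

The numeral v denotes a minor triad on scale degree 5. With Bb on degree 5, the tonic of the new key is Eb.
Degree 5 carries a minor triad in natural-minor keys, so the destination is Eb minor.
Check: the diatonic triads of Eb minor (natural minor) are Ebm (i), Fdim (ii°), Gb (III), Abm (iv), Bbm (v), Cb (VI), Db (VII) — Bbm is indeed v.

Eb minor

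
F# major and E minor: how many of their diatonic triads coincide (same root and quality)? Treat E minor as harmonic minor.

Diatonic triads of F# major: F# major (I), G# minor (ii), A# minor (iii), B major (IV), C# major (V), D# minor (vi), E# diminished (vii°).
Diatonic triads of E minor (harmonic minor): E minor (i), F# diminished (ii°), G augmented (III+), A minor (iv), B major (V), C major (VI), D# diminished (vii°).
Matching root and quality in both lists: B major.
That gives 1 common triad.

1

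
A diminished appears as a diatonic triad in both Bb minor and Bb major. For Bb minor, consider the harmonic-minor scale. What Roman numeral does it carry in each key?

vii° in Bb minor; vii° in Bb major

The scale of Bb minor (harmonic minor) is Bb C Db Eb F Gb A; A is degree 7, and the triad built there (A-C-Eb) is diminished, so it is vii°.
The scale of Bb major is Bb C D Eb F G A; A is degree 7, and the triad built there (A-C-Eb) is diminished, so it is vii°.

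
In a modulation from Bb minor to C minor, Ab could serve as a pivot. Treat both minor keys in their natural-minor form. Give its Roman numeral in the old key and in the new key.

VII in Bb minor; VI in C minor

The scale of Bb minor (natural minor) is Bb C Db Eb F Gb Ab; Ab is degree 7, and the triad built there (Ab-C-Eb) is major, so it is VII.
The scale of C minor (natural minor) is C D Eb F G Ab Bb; Ab is degree 6, and the triad built there (Ab-C-Eb) is major, so it is VI.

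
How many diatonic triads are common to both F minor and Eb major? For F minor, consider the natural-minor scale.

4

Diatonic triads of F minor (natural minor): Fm (i), Gdim (ii°), Ab (III), Bbm (iv), Cm (v), Db (VI), Eb (VII).
Diatonic triads of Eb major: Eb (I), Fm (ii), Gm (iii), Ab (IV), Bb (V), Cm (vi), Ddim (vii°).
Matching root and quality in both lists: Fm, Ab, Cm, Eb.
That gives 4 common triads.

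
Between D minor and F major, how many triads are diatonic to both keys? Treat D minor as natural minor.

7

Diatonic triads of D minor (natural minor): Dm (i), Edim (ii°), F (III), Gm (iv), Am (v), B♭ (VI), C (VII).
Diatonic triads of F major: F (I), Gm (ii), Am (iii), B♭ (IV), C (V), Dm (vi), Edim (vii°).
Matching root and quality in both lists: Dm, Edim, F, Gm, Am, B♭, C.
That gives 7 common triads.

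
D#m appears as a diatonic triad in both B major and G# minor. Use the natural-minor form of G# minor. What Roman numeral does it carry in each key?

iii in B major; v in G# minor

The scale of B major is B C# D# E F# G# A#; D# is degree 3, and the triad built there (D#-F#-A#) is minor, so it is iii.
The scale of G# minor (natural minor) is G# A# B C# D# E F#; D# is degree 5, and the triad built there (D#-F#-A#) is minor, so it is v.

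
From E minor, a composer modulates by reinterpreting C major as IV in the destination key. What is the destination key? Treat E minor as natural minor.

G major

The numeral IV denotes a major triad on scale degree 4. With C on degree 4, the tonic of the new key is G.
Degree 4 carries a major triad in major keys, so the destination is G major.
Check: the diatonic triads of G major are G (I), Am (ii), Bm (iii), C (IV), D (V), Em (vi), F♯dim (vii°) — C major is indeed IV.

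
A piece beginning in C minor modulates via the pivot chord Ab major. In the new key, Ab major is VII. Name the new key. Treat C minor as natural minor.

Bb minor

The numeral VII denotes a major triad on scale degree 7. With Ab on degree 7, the tonic of the new key is Bb.
Degree 7 carries a major triad in natural-minor keys, so the destination is Bb minor.
Check: the diatonic triads of Bb minor (natural minor) are Bbm (i), Cdim (ii°), Db (III), Ebm (iv), Fm (v), Gb (VI), Ab (VII) — Ab major is indeed VII.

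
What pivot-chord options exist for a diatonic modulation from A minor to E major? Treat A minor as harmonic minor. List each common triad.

E

Triads in A minor (harmonic minor): Am (i), Bdim (ii°), Caug (III+), Dm (iv), E (V), F (VI), G#dim (vii°).
Triads in E major: E (I), F#m (ii), G#m (iii), A (IV), B (V), C#m (vi), D#dim (vii°).
Shared triads with their functions: E (V in A minor, I in E major).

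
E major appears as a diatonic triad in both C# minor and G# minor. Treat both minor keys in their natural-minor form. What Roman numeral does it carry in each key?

III in C# minor; VI in G# minor

The scale of C# minor (natural minor) is C# D# E F# G# A B; E is degree 3, and the triad built there (E-G#-B) is major, so it is III.
The scale of G# minor (natural minor) is G# A# B C# D# E F#; E is degree 6, and the triad built there (E-G#-B) is major, so it is VI.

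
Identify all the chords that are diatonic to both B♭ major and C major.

Dm, F

Triads in B♭ major: B♭ (I), Cm (ii), Dm (iii), E♭ (IV), F (V), Gm (vi), Adim (vii°).
Triads in C major: C (I), Dm (ii), Em (iii), F (IV), G (V), Am (vi), Bdim (vii°).
Shared triads with their functions: Dm (iii in B♭ major, ii in C major); F (V in B♭ major, IV in C major).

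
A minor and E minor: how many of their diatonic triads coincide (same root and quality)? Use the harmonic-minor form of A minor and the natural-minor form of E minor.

1

Diatonic triads of A minor (harmonic minor): A minor (i), B diminished (ii°), C augmented (III+), D minor (iv), E major (V), F major (VI), G# diminished (vii°).
Diatonic triads of E minor (natural minor): E minor (i), F# diminished (ii°), G major (III), A minor (iv), B minor (v), C major (VI), D major (VII).
Matching root and quality in both lists: A minor.
That gives 1 common triad.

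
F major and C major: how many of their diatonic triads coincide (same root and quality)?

Diatonic triads of F major: F (I), Gm (ii), Am (iii), Bb (IV), C (V), Dm (vi), Edim (vii°).
Diatonic triads of C major: C (I), Dm (ii), Em (iii), F (IV), G (V), Am (vi), Bdim (vii°).
Matching root and quality in both lists: F, Am, C, Dm.
That gives 4 common triads.

4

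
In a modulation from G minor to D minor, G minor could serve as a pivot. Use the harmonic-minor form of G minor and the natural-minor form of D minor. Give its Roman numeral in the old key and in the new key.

i in G minor; iv in D minor

The scale of G minor (harmonic minor) is G A Bb C D Eb F#; G is degree 1, and the triad built there (G-Bb-D) is minor, so it is i.
The scale of D minor (natural minor) is D E F G A Bb C; G is degree 4, and the triad built there (G-Bb-D) is minor, so it is iv.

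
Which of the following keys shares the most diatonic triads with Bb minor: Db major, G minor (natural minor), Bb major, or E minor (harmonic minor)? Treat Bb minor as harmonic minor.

Triads of Bb minor (harmonic minor): Bbm (i), Cdim (ii°), Dbaug (III+), Ebm (iv), F (V), Gb (VI), Adim (vii°).
Db major shares 4: Bbm, Cdim, Ebm, Gb.
G minor (natural minor) shares 2: F, Adim.
Bb major shares 2: F, Adim.
E minor (harmonic minor) shares 0: none.
The most common triads (4) are shared with Db major.

Db major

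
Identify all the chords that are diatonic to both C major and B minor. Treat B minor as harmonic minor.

Em, G

Triads in C major: C (I), Dm (ii), Em (iii), F (IV), G (V), Am (vi), Bdim (vii°).
Triads in B minor (harmonic minor): Bm (i), C#dim (ii°), Daug (III+), Em (iv), F# (V), G (VI), A#dim (vii°).
Shared triads with their functions: Em (iii in C major, iv in B minor); G (V in C major, VI in B minor).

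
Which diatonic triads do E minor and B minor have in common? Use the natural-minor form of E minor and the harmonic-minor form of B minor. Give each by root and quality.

Em, G, Bm

Triads in E minor (natural minor): Em (i), F♯dim (ii°), G (III), Am (iv), Bm (v), C (VI), D (VII).
Triads in B minor (harmonic minor): Bm (i), C♯dim (ii°), Daug (III+), Em (iv), F♯ (V), G (VI), A♯dim (vii°).
Shared triads with their functions: Em (i in E minor, iv in B minor); G (III in E minor, VI in B minor); Bm (v in E minor, i in B minor).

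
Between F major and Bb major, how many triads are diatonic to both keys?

Diatonic triads of F major: F (I), Gm (ii), Am (iii), Bb (IV), C (V), Dm (vi), Edim (vii°).
Diatonic triads of Bb major: Bb (I), Cm (ii), Dm (iii), Eb (IV), F (V), Gm (vi), Adim (vii°).
Matching root and quality in both lists: F, Gm, Bb, Dm.
That gives 4 common triads.

4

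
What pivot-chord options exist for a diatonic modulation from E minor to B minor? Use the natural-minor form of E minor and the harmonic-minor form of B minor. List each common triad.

Triads in E minor (natural minor): Em (i), F#dim (ii°), G (III), Am (iv), Bm (v), C (VI), D (VII).
Triads in B minor (harmonic minor): Bm (i), C#dim (ii°), Daug (III+), Em (iv), F# (V), G (VI), A#dim (vii°).
Shared triads with their functions: Em (i in E minor, iv in B minor); G (III in E minor, VI in B minor); Bm (v in E minor, i in B minor).

Em, G, Bm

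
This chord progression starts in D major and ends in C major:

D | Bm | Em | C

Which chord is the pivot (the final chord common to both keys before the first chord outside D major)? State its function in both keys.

Em — ii in D major, iii in C major

Chords diatonic to D major: D, Em, F#m, G, A, Bm, C#dim.
Reading the progression, the first chord not in that set is C, so the modulation leaves D major there.
The chord immediately before C is Em, which is diatonic to both keys: ii in D major and iii in C major.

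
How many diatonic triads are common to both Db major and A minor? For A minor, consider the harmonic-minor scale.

Diatonic triads of Db major: Db major (I), Eb minor (ii), F minor (iii), Gb major (IV), Ab major (V), Bb minor (vi), C diminished (vii°).
Diatonic triads of A minor (harmonic minor): A minor (i), B diminished (ii°), C augmented (III+), D minor (iv), E major (V), F major (VI), G# diminished (vii°).
No triad has the same root and quality in both keys.

0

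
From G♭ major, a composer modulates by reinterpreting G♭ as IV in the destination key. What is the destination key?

The numeral IV denotes a major triad on scale degree 4. With G♭ on degree 4, the tonic of the new key is D♭.
Degree 4 carries a major triad in major keys, so the destination is D♭ major.
Check: the diatonic triads of D♭ major are D♭ (I), E♭m (ii), Fm (iii), G♭ (IV), A♭ (V), B♭m (vi), Cdim (vii°) — G♭ is indeed IV.

D♭ major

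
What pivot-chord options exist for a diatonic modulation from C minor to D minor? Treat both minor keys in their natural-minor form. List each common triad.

Gm, Bb

Triads in C minor (natural minor): Cm (i), Ddim (ii°), Eb (III), Fm (iv), Gm (v), Ab (VI), Bb (VII).
Triads in D minor (natural minor): Dm (i), Edim (ii°), F (III), Gm (iv), Am (v), Bb (VI), C (VII).
Shared triads with their functions: Gm (v in C minor, iv in D minor); Bb (VII in C minor, VI in D minor).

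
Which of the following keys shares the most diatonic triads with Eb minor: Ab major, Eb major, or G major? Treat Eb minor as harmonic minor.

Triads of Eb minor (harmonic minor): Ebm (i), Fdim (ii°), Gbaug (III+), Abm (iv), Bb (V), Cb (VI), Ddim (vii°).
Ab major shares 0: none.
Eb major shares 2: Bb, Ddim.
G major shares 0: none.
The most common triads (2) are shared with Eb major.

Eb major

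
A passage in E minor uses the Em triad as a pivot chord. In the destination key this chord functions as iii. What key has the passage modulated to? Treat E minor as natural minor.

C major

The numeral iii denotes a minor triad on scale degree 3. With E on degree 3, the tonic of the new key is C.
Degree 3 carries a minor triad in major keys, so the destination is C major.
Check: the diatonic triads of C major are C (I), Dm (ii), Em (iii), F (IV), G (V), Am (vi), Bdim (vii°) — Em is indeed iii.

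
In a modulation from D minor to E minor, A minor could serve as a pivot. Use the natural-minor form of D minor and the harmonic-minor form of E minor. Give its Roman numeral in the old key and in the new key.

v in D minor; iv in E minor

The scale of D minor (natural minor) is D E F G A Bb C; A is degree 5, and the triad built there (A-C-E) is minor, so it is v.
The scale of E minor (harmonic minor) is E F# G A B C D#; A is degree 4, and the triad built there (A-C-E) is minor, so it is iv.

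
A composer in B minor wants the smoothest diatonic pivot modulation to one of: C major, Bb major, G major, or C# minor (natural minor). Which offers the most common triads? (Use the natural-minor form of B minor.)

Triads of B minor (natural minor): Bm (i), C#dim (ii°), D (III), Em (iv), F#m (v), G (VI), A (VII).
C major shares 2: Em, G.
Bb major shares 0: none.
G major shares 4: Bm, D, Em, G.
C# minor (natural minor) shares 2: F#m, A.
The most common triads (4) are shared with G major.

G major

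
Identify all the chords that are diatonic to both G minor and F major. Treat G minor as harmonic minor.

Gm

Triads in G minor (harmonic minor): G minor (i), A diminished (ii°), Bb augmented (III+), C minor (iv), D major (V), Eb major (VI), F# diminished (vii°).
Triads in F major: F major (I), G minor (ii), A minor (iii), Bb major (IV), C major (V), D minor (vi), E diminished (vii°).
Shared triads with their functions: G minor (i in G minor, ii in F major).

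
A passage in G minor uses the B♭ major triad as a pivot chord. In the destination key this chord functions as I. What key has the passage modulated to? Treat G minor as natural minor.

The numeral I denotes a major triad on scale degree 1. With B♭ on degree 1, the tonic of the new key is B♭.
Degree 1 carries a major triad in major keys, so the destination is B♭ major.
Check: the diatonic triads of B♭ major are B♭ (I), Cm (ii), Dm (iii), E♭ (IV), F (V), Gm (vi), Adim (vii°) — B♭ major is indeed I.

B♭ major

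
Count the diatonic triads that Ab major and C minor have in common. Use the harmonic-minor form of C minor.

3

Diatonic triads of Ab major: Ab (I), Bbm (ii), Cm (iii), Db (IV), Eb (V), Fm (vi), Gdim (vii°).
Diatonic triads of C minor (harmonic minor): Cm (i), Ddim (ii°), Ebaug (III+), Fm (iv), G (V), Ab (VI), Bdim (vii°).
Matching root and quality in both lists: Ab, Cm, Fm.
That gives 3 common triads.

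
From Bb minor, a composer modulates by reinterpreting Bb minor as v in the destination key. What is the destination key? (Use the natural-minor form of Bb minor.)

The numeral v denotes a minor triad on scale degree 5. With Bb on degree 5, the tonic of the new key is Eb.
Degree 5 carries a minor triad in natural-minor keys, so the destination is Eb minor.
Check: the diatonic triads of Eb minor (natural minor) are Ebm (i), Fdim (ii°), Gb (III), Abm (iv), Bbm (v), Cb (VI), Db (VII) — Bb minor is indeed v.

Eb minor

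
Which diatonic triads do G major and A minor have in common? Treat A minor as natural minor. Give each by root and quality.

Triads in G major: G (I), Am (ii), Bm (iii), C (IV), D (V), Em (vi), F#dim (vii°).
Triads in A minor (natural minor): Am (i), Bdim (ii°), C (III), Dm (iv), Em (v), F (VI), G (VII).
Shared triads with their functions: G (I in G major, VII in A minor); Am (ii in G major, i in A minor); C (IV in G major, III in A minor); Em (vi in G major, v in A minor).

G, Am, C, Em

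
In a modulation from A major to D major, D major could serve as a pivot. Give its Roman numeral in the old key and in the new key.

IV in A major; I in D major

The scale of A major is A B C# D E F# G#; D is degree 4, and the triad built there (D-F#-A) is major, so it is IV.
The scale of D major is D E F# G A B C#; D is degree 1, and the triad built there (D-F#-A) is major, so it is I.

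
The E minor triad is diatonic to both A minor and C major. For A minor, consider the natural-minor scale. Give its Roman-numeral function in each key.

v in A minor; iii in C major

The scale of A minor (natural minor) is A B C D E F G; E is degree 5, and the triad built there (E-G-B) is minor, so it is v.
The scale of C major is C D E F G A B; E is degree 3, and the triad built there (E-G-B) is minor, so it is iii.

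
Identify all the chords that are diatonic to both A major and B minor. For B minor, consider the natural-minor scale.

Triads in A major: A (I), Bm (ii), C#m (iii), D (IV), E (V), F#m (vi), G#dim (vii°).
Triads in B minor (natural minor): Bm (i), C#dim (ii°), D (III), Em (iv), F#m (v), G (VI), A (VII).
Shared triads with their functions: A (I in A major, VII in B minor); Bm (ii in A major, i in B minor); D (IV in A major, III in B minor); F#m (vi in A major, v in B minor).

A, Bm, D, F#m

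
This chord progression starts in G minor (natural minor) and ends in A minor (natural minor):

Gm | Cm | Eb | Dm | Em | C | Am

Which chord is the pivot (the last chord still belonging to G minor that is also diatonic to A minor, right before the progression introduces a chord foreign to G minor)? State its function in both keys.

Chords diatonic to G minor: Gm, Adim, Bb, Cm, Dm, Eb, F.
Reading the progression, the first chord not in that set is Em, so the modulation leaves G minor there.
The chord immediately before Em is Dm, which is diatonic to both keys: v in G minor and iv in A minor.

Dm — v in G minor, iv in A minor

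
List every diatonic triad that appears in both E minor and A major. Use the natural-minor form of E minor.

Triads in E minor (natural minor): E minor (i), F# diminished (ii°), G major (III), A minor (iv), B minor (v), C major (VI), D major (VII).
Triads in A major: A major (I), B minor (ii), C# minor (iii), D major (IV), E major (V), F# minor (vi), G# diminished (vii°).
Shared triads with their functions: B minor (v in E minor, ii in A major); D major (VII in E minor, IV in A major).

Bm, D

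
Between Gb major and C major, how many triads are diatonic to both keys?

Diatonic triads of Gb major: Gb (I), Abm (ii), Bbm (iii), Cb (IV), Db (V), Ebm (vi), Fdim (vii°).
Diatonic triads of C major: C (I), Dm (ii), Em (iii), F (IV), G (V), Am (vi), Bdim (vii°).
No triad has the same root and quality in both keys.

0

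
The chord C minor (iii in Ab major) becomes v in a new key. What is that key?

F minor

The numeral v denotes a minor triad on scale degree 5. With C on degree 5, the tonic of the new key is F.
Degree 5 carries a minor triad in natural-minor keys, so the destination is F minor.
Check: the diatonic triads of F minor (natural minor) are Fm (i), Gdim (ii°), Ab (III), Bbm (iv), Cm (v), Db (VI), Eb (VII) — C minor is indeed v.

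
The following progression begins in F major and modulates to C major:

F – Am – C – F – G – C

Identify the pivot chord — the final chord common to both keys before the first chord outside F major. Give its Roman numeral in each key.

F — I in F major, IV in C major

Chords diatonic to F major: F, Gm, Am, Bb, C, Dm, Edim.
Reading the progression, the first chord not in that set is G, so the modulation leaves F major there.
The chord immediately before G is F, which is diatonic to both keys: I in F major and IV in C major.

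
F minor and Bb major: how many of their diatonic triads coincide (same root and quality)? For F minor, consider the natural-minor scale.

Diatonic triads of F minor (natural minor): F minor (i), G diminished (ii°), Ab major (III), Bb minor (iv), C minor (v), Db major (VI), Eb major (VII).
Diatonic triads of Bb major: Bb major (I), C minor (ii), D minor (iii), Eb major (IV), F major (V), G minor (vi), A diminished (vii°).
Matching root and quality in both lists: C minor, Eb major.
That gives 2 common triads.

2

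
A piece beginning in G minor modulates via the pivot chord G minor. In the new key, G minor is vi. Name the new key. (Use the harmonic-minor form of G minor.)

Bb major

The numeral vi denotes a minor triad on scale degree 6. With G on degree 6, the tonic of the new key is Bb.
Degree 6 carries a minor triad in major keys, so the destination is Bb major.
Check: the diatonic triads of Bb major are Bb (I), Cm (ii), Dm (iii), Eb (IV), F (V), Gm (vi), Adim (vii°) — G minor is indeed vi.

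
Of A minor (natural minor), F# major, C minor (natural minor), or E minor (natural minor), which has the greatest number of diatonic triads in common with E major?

Triads of E major: E (I), F#m (ii), G#m (iii), A (IV), B (V), C#m (vi), D#dim (vii°).
A minor (natural minor) shares 0: none.
F# major shares 2: G#m, B.
C minor (natural minor) shares 0: none.
E minor (natural minor) shares 0: none.
The most common triads (2) are shared with F# major.

F# major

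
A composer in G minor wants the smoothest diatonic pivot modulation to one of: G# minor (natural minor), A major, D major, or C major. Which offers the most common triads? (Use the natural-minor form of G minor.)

Triads of G minor (natural minor): Gm (i), Adim (ii°), Bb (III), Cm (iv), Dm (v), Eb (VI), F (VII).
G# minor (natural minor) shares 0: none.
A major shares 0: none.
D major shares 0: none.
C major shares 2: Dm, F.
The most common triads (2) are shared with C major.

C major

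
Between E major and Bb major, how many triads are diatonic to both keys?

Diatonic triads of E major: E (I), F#m (ii), G#m (iii), A (IV), B (V), C#m (vi), D#dim (vii°).
Diatonic triads of Bb major: Bb (I), Cm (ii), Dm (iii), Eb (IV), F (V), Gm (vi), Adim (vii°).
No triad has the same root and quality in both keys.

0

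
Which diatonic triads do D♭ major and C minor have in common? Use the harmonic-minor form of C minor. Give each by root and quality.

Fm, A♭

Triads in D♭ major: D♭ (I), E♭m (ii), Fm (iii), G♭ (IV), A♭ (V), B♭m (vi), Cdim (vii°).
Triads in C minor (harmonic minor): Cm (i), Ddim (ii°), E♭aug (III+), Fm (iv), G (V), A♭ (VI), Bdim (vii°).
Shared triads with their functions: Fm (iii in D♭ major, iv in C minor); A♭ (V in D♭ major, VI in C minor).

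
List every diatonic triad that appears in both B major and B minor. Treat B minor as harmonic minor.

F#, A#dim

Triads in B major: B major (I), C# minor (ii), D# minor (iii), E major (IV), F# major (V), G# minor (vi), A# diminished (vii°).
Triads in B minor (harmonic minor): B minor (i), C# diminished (ii°), D augmented (III+), E minor (iv), F# major (V), G major (VI), A# diminished (vii°).
Shared triads with their functions: F# major (V in B major, V in B minor); A# diminished (vii° in B major, vii° in B minor).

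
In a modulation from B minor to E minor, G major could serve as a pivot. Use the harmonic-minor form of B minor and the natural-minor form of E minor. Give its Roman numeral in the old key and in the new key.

VI in B minor; III in E minor

The scale of B minor (harmonic minor) is B C# D E F# G A#; G is degree 6, and the triad built there (G-B-D) is major, so it is VI.
The scale of E minor (natural minor) is E F# G A B C D; G is degree 3, and the triad built there (G-B-D) is major, so it is III.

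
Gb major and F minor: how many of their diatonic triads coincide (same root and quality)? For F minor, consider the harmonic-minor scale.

Diatonic triads of Gb major: Gb (I), Abm (ii), Bbm (iii), Cb (IV), Db (V), Ebm (vi), Fdim (vii°).
Diatonic triads of F minor (harmonic minor): Fm (i), Gdim (ii°), Abaug (III+), Bbm (iv), C (V), Db (VI), Edim (vii°).
Matching root and quality in both lists: Bbm, Db.
That gives 2 common triads.

2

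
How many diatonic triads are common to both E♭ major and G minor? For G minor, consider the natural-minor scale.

Diatonic triads of E♭ major: E♭ (I), Fm (ii), Gm (iii), A♭ (IV), B♭ (V), Cm (vi), Ddim (vii°).
Diatonic triads of G minor (natural minor): Gm (i), Adim (ii°), B♭ (III), Cm (iv), Dm (v), E♭ (VI), F (VII).
Matching root and quality in both lists: E♭, Gm, B♭, Cm.
That gives 4 common triads.

4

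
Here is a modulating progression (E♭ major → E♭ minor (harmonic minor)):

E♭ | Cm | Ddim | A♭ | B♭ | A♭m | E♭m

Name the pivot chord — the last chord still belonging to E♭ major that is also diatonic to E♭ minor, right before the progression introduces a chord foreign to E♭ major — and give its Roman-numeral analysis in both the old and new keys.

B♭ — V in E♭ major, V in E♭ minor

Chords diatonic to E♭ major: E♭, Fm, Gm, A♭, B♭, Cm, Ddim.
Reading the progression, the first chord not in that set is A♭m, so the modulation leaves E♭ major there.
The chord immediately before A♭m is B♭, which is diatonic to both keys: V in E♭ major and V in E♭ minor.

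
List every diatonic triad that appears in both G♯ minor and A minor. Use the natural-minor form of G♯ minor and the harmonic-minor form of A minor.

E

Triads in G♯ minor (natural minor): G♯ minor (i), A♯ diminished (ii°), B major (III), C♯ minor (iv), D♯ minor (v), E major (VI), F♯ major (VII).
Triads in A minor (harmonic minor): A minor (i), B diminished (ii°), C augmented (III+), D minor (iv), E major (V), F major (VI), G♯ diminished (vii°).
Shared triads with their functions: E major (VI in G♯ minor, V in A minor).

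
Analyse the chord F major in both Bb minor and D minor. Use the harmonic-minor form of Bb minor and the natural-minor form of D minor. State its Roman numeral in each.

V in Bb minor; III in D minor

The scale of Bb minor (harmonic minor) is Bb C Db Eb F Gb A; F is degree 5, and the triad built there (F-A-C) is major, so it is V.
The scale of D minor (natural minor) is D E F G A Bb C; F is degree 3, and the triad built there (F-A-C) is major, so it is III.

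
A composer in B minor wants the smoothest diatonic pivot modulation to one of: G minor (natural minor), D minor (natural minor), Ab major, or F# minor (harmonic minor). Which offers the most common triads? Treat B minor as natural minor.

Triads of B minor (natural minor): Bm (i), C#dim (ii°), D (III), Em (iv), F#m (v), G (VI), A (VII).
G minor (natural minor) shares 0: none.
D minor (natural minor) shares 0: none.
Ab major shares 0: none.
F# minor (harmonic minor) shares 3: Bm, D, F#m.
The most common triads (3) are shared with F# minor.

F# minor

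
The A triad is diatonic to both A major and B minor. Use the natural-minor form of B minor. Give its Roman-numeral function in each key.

I in A major; VII in B minor

The scale of A major is A B C# D E F# G#; A is degree 1, and the triad built there (A-C#-E) is major, so it is I.
The scale of B minor (natural minor) is B C# D E F# G A; A is degree 7, and the triad built there (A-C#-E) is major, so it is VII.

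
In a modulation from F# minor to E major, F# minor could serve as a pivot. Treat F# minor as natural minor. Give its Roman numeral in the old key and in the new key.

The scale of F# minor (natural minor) is F# G# A B C# D E; F# is degree 1, and the triad built there (F#-A-C#) is minor, so it is i.
The scale of E major is E F# G# A B C# D#; F# is degree 2, and the triad built there (F#-A-C#) is minor, so it is ii.

i in F# minor; ii in E major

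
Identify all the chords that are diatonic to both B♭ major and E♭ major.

B♭, Cm, E♭, Gm

Triads in B♭ major: B♭ (I), Cm (ii), Dm (iii), E♭ (IV), F (V), Gm (vi), Adim (vii°).
Triads in E♭ major: E♭ (I), Fm (ii), Gm (iii), A♭ (IV), B♭ (V), Cm (vi), Ddim (vii°).
Shared triads with their functions: B♭ (I in B♭ major, V in E♭ major); Cm (ii in B♭ major, vi in E♭ major); E♭ (IV in B♭ major, I in E♭ major); Gm (vi in B♭ major, iii in E♭ major).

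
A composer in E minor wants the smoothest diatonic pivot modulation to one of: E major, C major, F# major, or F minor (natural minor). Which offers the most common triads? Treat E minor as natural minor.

Triads of E minor (natural minor): Em (i), F#dim (ii°), G (III), Am (iv), Bm (v), C (VI), D (VII).
E major shares 0: none.
C major shares 4: Em, G, Am, C.
F# major shares 0: none.
F minor (natural minor) shares 0: none.
The most common triads (4) are shared with C major.

C major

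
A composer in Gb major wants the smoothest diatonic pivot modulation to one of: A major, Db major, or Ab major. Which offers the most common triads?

Triads of Gb major: Gb major (I), Ab minor (ii), Bb minor (iii), Cb major (IV), Db major (V), Eb minor (vi), F diminished (vii°).
A major shares 0: none.
Db major shares 4: Gb, Bbm, Db, Ebm.
Ab major shares 2: Bbm, Db.
The most common triads (4) are shared with Db major.

Db major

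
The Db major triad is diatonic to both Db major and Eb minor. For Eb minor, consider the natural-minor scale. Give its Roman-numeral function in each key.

I in Db major; VII in Eb minor

The scale of Db major is Db Eb F Gb Ab Bb C; Db is degree 1, and the triad built there (Db-F-Ab) is major, so it is I.
The scale of Eb minor (natural minor) is Eb F Gb Ab Bb Cb Db; Db is degree 7, and the triad built there (Db-F-Ab) is major, so it is VII.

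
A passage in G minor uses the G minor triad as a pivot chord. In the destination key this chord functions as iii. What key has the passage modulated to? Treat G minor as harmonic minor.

Eb major

The numeral iii denotes a minor triad on scale degree 3. With G on degree 3, the tonic of the new key is Eb.
Degree 3 carries a minor triad in major keys, so the destination is Eb major.
Check: the diatonic triads of Eb major are Eb (I), Fm (ii), Gm (iii), Ab (IV), Bb (V), Cm (vi), Ddim (vii°) — G minor is indeed iii.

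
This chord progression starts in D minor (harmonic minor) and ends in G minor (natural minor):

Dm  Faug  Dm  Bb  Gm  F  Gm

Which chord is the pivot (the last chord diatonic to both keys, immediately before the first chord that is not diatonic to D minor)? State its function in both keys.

Chords diatonic to D minor: Dm, Edim, Faug, Gm, A, Bb, C#dim.
Reading the progression, the first chord not in that set is F, so the modulation leaves D minor there.
The chord immediately before F is Gm, which is diatonic to both keys: iv in D minor and i in G minor.

Gm — iv in D minor, i in G minor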